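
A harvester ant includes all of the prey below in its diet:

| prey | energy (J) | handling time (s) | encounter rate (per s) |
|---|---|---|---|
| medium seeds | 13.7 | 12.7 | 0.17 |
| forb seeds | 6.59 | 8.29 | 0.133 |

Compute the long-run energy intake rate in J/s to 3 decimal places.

R = Σλ_iE_i / (1 + Σλ_ih_i)
Numerator: 0.17×13.7 + 0.133×6.59 = 3.205
Denominator: 1 + 0.17×12.7 + 0.133×8.29 = 4.262
R = 3.205/4.262 = 0.7522 J/s

0.752 J/s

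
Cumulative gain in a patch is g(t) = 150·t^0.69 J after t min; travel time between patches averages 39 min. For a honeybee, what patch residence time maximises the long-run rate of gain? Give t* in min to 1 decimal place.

Maximise g(t)/(T+t): set derivative to zero → g'(t)(T+t) = g(t).
g'(t) = 0.69·150·t^-0.31. Setting 0.69·150·t^-0.31 = 150·t^0.69/(39+t) gives 0.69(39+t) = t, so 0.31·t = 0.69×39.
t* = 0.69×39/0.31 = 86.81 min.

86.8 min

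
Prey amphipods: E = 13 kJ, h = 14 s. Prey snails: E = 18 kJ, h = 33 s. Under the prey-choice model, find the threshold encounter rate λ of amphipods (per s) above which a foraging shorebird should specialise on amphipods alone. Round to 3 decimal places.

0.102 per s

At the threshold, the rate on amphipods alone equals the profitability of snails: λ·13/(1 + λ·14) = 18/33 = 0.5455.
Rearranging, λ(13 − 0.5455×14) = 0.5455, so λ = 0.5455/5.364 = 0.1017 per s.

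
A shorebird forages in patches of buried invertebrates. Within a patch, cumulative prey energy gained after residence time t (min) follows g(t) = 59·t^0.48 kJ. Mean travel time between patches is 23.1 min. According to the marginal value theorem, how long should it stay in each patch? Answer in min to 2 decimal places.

Optimal t* satisfies g'(t*) = g(t*)/(T + t*).
g'(t) = 0.48·59·t^-0.52. Setting 0.48·59·t^-0.52 = 59·t^0.48/(23.1+t) gives 0.48(23.1+t) = t, so 0.52·t = 0.48×23.1.
t* = 0.48×23.1/0.52 = 21.32 min.

21.32 min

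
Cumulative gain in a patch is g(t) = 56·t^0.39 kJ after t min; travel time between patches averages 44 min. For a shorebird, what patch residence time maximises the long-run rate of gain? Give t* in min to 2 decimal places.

28.13 min

Maximise g(t)/(T+t): set derivative to zero → g'(t)(T+t) = g(t).
g'(t) = 0.39·56·t^-0.61. Setting 0.39·56·t^-0.61 = 56·t^0.39/(44+t) gives 0.39(44+t) = t, so 0.61·t = 0.39×44.
t* = 0.39×44/0.61 = 28.13 min.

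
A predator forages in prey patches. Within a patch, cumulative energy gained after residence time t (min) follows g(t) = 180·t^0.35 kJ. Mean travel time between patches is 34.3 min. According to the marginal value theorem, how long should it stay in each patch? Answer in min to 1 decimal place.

By the marginal value theorem, leave when the instantaneous gain rate g'(t) equals the habitat-wide average g(t)/(T + t).
g'(t) = 0.35·180·t^-0.65. Setting 0.35·180·t^-0.65 = 180·t^0.35/(34.3+t) gives 0.35(34.3+t) = t, so 0.65·t = 0.35×34.3.
t* = 0.35×34.3/0.65 = 18.47 min.

18.5 min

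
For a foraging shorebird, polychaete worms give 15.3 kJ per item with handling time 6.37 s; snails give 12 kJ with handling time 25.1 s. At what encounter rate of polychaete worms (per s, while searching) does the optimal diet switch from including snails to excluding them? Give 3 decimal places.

0.039 per s

At the threshold, the rate on polychaete worms alone equals the profitability of snails: λ·15.3/(1 + λ·6.37) = 12/25.1 = 0.4781.
Rearranging, λ(15.3 − 0.4781×6.37) = 0.4781, so λ = 0.4781/12.25 = 0.03901 per s.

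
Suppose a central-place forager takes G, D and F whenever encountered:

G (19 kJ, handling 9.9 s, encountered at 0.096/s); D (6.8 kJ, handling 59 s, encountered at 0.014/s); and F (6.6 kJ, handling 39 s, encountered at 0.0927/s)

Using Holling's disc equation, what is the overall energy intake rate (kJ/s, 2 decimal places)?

R = (0.096×19 + 0.014×6.8 + 0.0927×6.6) / (1 + 0.096×9.9 + 0.014×59 + 0.0927×39) = 2.531/6.392 = 0.396 kJ/s.

0.40 kJ/s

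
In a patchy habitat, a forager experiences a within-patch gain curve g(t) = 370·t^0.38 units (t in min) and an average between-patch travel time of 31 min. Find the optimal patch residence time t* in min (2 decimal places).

Optimal t* satisfies g'(t*) = g(t*)/(T + t*).
g'(t) = 0.38·370·t^-0.62. Setting 0.38·370·t^-0.62 = 370·t^0.38/(31+t) gives 0.38(31+t) = t, so 0.62·t = 0.38×31.
t* = 0.38×31/0.62 = 19 min.

19.00 min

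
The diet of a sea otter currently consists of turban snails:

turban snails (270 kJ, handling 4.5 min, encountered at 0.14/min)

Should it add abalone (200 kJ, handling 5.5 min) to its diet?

Intake rate on the current diet: R = (0.14×270) / (1 + 0.14×4.5) = 37.8/1.63 = 23.19 kJ/min.
abalone: E/h = 200/5.5 = 36.36 kJ/min.
36.36 > 23.19, so adding abalone raises the average — include it.

Yes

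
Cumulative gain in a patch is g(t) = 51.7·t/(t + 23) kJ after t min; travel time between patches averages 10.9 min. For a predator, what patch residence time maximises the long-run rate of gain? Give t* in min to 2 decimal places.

By the marginal value theorem, leave when the instantaneous gain rate g'(t) equals the habitat-wide average g(t)/(T + t).
g'(t) = 51.7·23/(t + 23)². Setting 51.7·23/(t+23)² = 51.7t/[(t+23)(10.9+t)] gives 23(10.9+t) = t(t+23), so t² = 23×10.9 = 250.7.
t* = √250.7 = 15.83 min.

15.83 min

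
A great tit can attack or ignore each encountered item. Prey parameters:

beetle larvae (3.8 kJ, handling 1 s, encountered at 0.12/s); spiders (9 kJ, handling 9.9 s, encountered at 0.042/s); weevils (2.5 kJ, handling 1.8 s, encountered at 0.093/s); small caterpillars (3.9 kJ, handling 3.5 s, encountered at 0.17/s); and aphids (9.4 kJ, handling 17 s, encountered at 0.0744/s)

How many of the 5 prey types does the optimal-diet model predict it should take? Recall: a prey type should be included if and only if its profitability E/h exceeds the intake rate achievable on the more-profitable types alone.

E/h in descending order: beetle larvae 3.8, weevils 1.39, small caterpillars 1.11, spiders 0.909, aphids 0.553 kJ/s. The optimal diet is the largest prefix of this list for which every included type satisfies E_i/h_i > R on the types above it.
Rate on top 1: 0.4071. weevils: 1.39 > 0.4071 → include.
Rate on top 2: 0.5348. small caterpillars: 1.11 > 0.5348 → include.
Rate on top 3: 0.718. spiders: 0.909 > 0.718 → include.
Rate on top 4: 0.7525. aphids: 0.553 < 0.7525 → exclude; stop.
Optimal diet: beetle larvae, weevils, small caterpillars, spiders — 4 of 5 types.

4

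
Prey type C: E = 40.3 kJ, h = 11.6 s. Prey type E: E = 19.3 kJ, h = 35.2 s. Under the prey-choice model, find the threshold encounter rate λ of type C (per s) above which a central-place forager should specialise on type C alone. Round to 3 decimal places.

0.016 per s

The zero-one rule: include type E iff E₂/h₂ > λE₁/(1+λh₁). Equality gives the switch point.
λE₁h₂ = E₂ + λE₂h₁ ⇒ λ = E₂/(E₁h₂ − E₂h₁) = 19.3/(1419 − 223.9) = 0.01615 per s.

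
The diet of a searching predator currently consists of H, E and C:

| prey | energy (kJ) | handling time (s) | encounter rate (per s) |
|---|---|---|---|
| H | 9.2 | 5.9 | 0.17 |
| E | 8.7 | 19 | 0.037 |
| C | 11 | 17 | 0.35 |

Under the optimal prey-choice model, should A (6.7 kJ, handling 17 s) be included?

No

On H, E and C alone, R = ΣλE/(1+Σλh) = 5.736/8.656 = 0.6627 kJ/s.
Profitability of A: 6.7/17 = 0.3941 kJ/s.
Since 0.3941 < R, time spent handling A is better spent searching.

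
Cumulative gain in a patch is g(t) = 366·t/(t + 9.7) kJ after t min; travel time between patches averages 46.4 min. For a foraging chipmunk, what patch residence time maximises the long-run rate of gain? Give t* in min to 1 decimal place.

21.2 min

Optimal t* satisfies g'(t*) = g(t*)/(T + t*).
g'(t) = 366·9.7/(t + 9.7)². Setting 366·9.7/(t+9.7)² = 366t/[(t+9.7)(46.4+t)] gives 9.7(46.4+t) = t(t+9.7), so t² = 9.7×46.4 = 450.1.
t* = √450.1 = 21.22 min.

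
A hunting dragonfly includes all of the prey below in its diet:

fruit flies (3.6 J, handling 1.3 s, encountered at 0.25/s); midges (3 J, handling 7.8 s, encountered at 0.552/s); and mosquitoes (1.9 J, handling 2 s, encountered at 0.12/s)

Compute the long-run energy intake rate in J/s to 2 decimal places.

0.47 J/s

R = Σλ_iE_i / (1 + Σλ_ih_i)
Numerator: 0.25×3.6 + 0.552×3 + 0.12×1.9 = 2.784
Denominator: 1 + 0.25×1.3 + 0.552×7.8 + 0.12×2 = 5.871
R = 2.784/5.871 = 0.4742 J/s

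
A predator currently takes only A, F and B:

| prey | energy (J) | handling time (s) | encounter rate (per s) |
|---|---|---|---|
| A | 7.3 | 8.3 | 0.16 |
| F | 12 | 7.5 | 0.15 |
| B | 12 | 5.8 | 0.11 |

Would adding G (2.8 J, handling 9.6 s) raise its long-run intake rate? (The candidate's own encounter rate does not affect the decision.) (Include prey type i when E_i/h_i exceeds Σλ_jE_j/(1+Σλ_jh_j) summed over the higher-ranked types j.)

Intake rate on the current diet: R = (0.16×7.3 + 0.15×12 + 0.11×12) / (1 + 0.16×8.3 + 0.15×7.5 + 0.11×5.8) = 4.288/4.091 = 1.048 J/s.
G: E/h = 2.8/9.6 = 0.2917 J/s.
Since 0.2917 < R, time spent handling G is better spent searching.

No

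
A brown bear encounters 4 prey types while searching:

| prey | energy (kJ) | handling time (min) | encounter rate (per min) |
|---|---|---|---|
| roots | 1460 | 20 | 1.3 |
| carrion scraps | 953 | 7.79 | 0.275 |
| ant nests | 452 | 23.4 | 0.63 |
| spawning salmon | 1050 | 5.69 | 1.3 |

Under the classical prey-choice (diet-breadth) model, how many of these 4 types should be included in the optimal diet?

Profitabilities (E/h, kJ/min): spawning salmon 185, carrion scraps 122, roots 73, ant nests 19.3. Add prey in this order while the next type's profitability exceeds the intake rate on those already taken.
Rate on top 1: 162.6. carrion scraps: 122 < 162.6 → exclude; stop.
Optimal diet: spawning salmon — 1 of 4 types.

1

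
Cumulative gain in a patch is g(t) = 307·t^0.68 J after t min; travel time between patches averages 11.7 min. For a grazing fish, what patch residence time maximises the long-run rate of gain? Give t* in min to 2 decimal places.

Maximise g(t)/(T+t): set derivative to zero → g'(t)(T+t) = g(t).
g'(t) = 0.68·307·t^-0.32. Setting 0.68·307·t^-0.32 = 307·t^0.68/(11.7+t) gives 0.68(11.7+t) = t, so 0.32·t = 0.68×11.7.
t* = 0.68×11.7/0.32 = 24.86 min.

24.86 min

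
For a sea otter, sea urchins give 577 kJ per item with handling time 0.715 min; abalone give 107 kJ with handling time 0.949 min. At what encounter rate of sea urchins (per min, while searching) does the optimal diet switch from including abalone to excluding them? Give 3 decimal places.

Drop abalone once their profitability E₂/h₂ falls below the rate achievable on sea urchins alone: E₂/h₂ = λE₁/(1 + λh₁).
Solve for λ: λE₁h₂ = E₂(1 + λh₁) → λ(E₁h₂ − E₂h₁) = E₂ → λ = E₂/(E₁h₂ − E₂h₁).
λ = 107/(577×0.949 − 107×0.715) = 107/471.1 = 0.2271 per min.

0.227 per min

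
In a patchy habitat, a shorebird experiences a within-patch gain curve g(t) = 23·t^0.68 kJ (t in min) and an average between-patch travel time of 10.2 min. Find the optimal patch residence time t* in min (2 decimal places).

By the marginal value theorem, leave when the instantaneous gain rate g'(t) equals the habitat-wide average g(t)/(T + t).
g'(t) = 0.68·23·t^-0.32. Setting 0.68·23·t^-0.32 = 23·t^0.68/(10.2+t) gives 0.68(10.2+t) = t, so 0.32·t = 0.68×10.2.
t* = 0.68×10.2/0.32 = 21.68 min.

21.68 min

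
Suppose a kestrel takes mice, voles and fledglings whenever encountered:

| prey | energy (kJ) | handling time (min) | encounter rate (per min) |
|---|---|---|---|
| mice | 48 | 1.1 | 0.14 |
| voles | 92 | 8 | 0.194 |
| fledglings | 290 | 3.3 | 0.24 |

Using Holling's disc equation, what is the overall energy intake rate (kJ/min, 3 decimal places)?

26.921 kJ/min

R = Σλ_iE_i / (1 + Σλ_ih_i)
Numerator: 0.14×48 + 0.194×92 + 0.24×290 = 94.17
Denominator: 1 + 0.14×1.1 + 0.194×8 + 0.24×3.3 = 3.498
R = 94.17/3.498 = 26.92 kJ/min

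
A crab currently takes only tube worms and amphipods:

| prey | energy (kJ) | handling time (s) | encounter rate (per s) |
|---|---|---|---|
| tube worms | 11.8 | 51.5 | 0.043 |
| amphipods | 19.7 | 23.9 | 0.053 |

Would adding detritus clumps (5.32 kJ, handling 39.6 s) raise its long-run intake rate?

Intake rate on the current diet: R = (0.043×11.8 + 0.053×19.7) / (1 + 0.043×51.5 + 0.053×23.9) = 1.551/4.481 = 0.3462 kJ/s.
detritus clumps: E/h = 5.32/39.6 = 0.1343 kJ/s.
0.1343 < 0.3462, so adding detritus clumps would lower the average — exclude it.

No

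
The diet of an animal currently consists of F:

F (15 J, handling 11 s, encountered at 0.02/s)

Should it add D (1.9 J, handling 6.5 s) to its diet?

On F alone, R = ΣλE/(1+Σλh) = 0.3/1.22 = 0.2459 J/s.
D: E/h = 1.9/6.5 = 0.2923 J/s.
0.2923 > 0.2459, so adding D raises the average — include it.

Yes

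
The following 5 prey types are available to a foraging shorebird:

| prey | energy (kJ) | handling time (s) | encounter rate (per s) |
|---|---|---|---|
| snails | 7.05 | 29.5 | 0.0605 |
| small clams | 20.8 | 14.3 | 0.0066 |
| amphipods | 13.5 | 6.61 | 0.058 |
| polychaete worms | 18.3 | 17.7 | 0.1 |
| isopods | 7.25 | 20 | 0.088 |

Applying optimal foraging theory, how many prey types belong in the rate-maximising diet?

Rank by E/h (kJ/s): amphipods 2.04, small clams 1.45, polychaete worms 1.03, isopods 0.362, snails 0.239. Include each in turn until the next type's E/h falls below the running intake rate.
Rate on top 1: 0.566. small clams: 1.45 > 0.566 → include.
Rate on top 2: 0.6228. polychaete worms: 1.03 > 0.6228 → include.
Rate on top 3: 0.8468. isopods: 0.362 < 0.8468 → exclude; stop.
Optimal diet: amphipods, small clams, polychaete worms — 3 of 5 types.

3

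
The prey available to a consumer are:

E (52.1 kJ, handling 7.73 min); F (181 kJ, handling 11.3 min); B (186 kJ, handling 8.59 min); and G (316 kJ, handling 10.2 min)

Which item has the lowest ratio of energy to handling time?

In descending order of E/h:
G: 316/10.2 = 31 kJ/min
B: 186/8.59 = 21.7 kJ/min
F: 181/11.3 = 16 kJ/min
E: 52.1/7.73 = 6.74 kJ/min

E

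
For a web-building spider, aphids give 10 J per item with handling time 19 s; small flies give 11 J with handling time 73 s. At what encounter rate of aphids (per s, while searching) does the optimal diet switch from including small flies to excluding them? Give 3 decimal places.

0.021 per s

At the threshold, the rate on aphids alone equals the profitability of small flies: λ·10/(1 + λ·19) = 11/73 = 0.1507.
Rearranging, λ(10 − 0.1507×19) = 0.1507, so λ = 0.1507/7.137 = 0.02111 per s.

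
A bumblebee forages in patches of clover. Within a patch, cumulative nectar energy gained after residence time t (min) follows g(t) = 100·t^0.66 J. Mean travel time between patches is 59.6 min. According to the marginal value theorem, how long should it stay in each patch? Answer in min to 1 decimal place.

Optimal t* satisfies g'(t*) = g(t*)/(T + t*).
g'(t) = 0.66·100·t^-0.34. Setting 0.66·100·t^-0.34 = 100·t^0.66/(59.6+t) gives 0.66(59.6+t) = t, so 0.34·t = 0.66×59.6.
t* = 0.66×59.6/0.34 = 115.7 min.

115.7 min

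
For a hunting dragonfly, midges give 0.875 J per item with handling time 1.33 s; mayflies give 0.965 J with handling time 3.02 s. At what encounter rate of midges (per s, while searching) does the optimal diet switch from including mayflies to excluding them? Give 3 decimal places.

0.710 per s

At the threshold, the rate on midges alone equals the profitability of mayflies: λ·0.875/(1 + λ·1.33) = 0.965/3.02 = 0.3195.
Rearranging, λ(0.875 − 0.3195×1.33) = 0.3195, so λ = 0.3195/0.45 = 0.7101 per s.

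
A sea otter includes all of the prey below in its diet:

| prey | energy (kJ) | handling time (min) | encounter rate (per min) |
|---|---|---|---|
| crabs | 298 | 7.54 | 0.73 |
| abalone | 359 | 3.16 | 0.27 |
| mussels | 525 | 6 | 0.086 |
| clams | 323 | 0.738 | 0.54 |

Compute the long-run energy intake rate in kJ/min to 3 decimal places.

R = Σλ_iE_i / (1 + Σλ_ih_i)
Numerator: 0.73×298 + 0.27×359 + 0.086×525 + 0.54×323 = 534
Denominator: 1 + 0.73×7.54 + 0.27×3.16 + 0.086×6 + 0.54×0.738 = 8.272
R = 534/8.272 = 64.56 kJ/min

64.561 kJ/min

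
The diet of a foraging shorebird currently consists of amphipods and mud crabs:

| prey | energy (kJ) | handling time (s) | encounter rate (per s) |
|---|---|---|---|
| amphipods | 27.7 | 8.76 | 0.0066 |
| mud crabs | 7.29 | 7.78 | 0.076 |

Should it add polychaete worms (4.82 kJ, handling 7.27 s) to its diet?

Yes

Intake rate on the current diet: R = (0.0066×27.7 + 0.076×7.29) / (1 + 0.0066×8.76 + 0.076×7.78) = 0.7369/1.649 = 0.4468 kJ/s.
polychaete worms: E/h = 4.82/7.27 = 0.663 kJ/s.
Since 0.663 > R, including polychaete worms increases the long-run rate.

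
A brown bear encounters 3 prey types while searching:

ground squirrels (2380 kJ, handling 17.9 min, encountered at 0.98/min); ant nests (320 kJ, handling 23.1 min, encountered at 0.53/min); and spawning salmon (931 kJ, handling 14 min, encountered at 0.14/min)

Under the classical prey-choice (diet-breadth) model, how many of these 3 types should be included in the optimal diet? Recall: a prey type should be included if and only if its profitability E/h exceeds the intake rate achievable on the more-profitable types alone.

1

Profitabilities (E/h, kJ/min): ground squirrels 133, spawning salmon 66.5, ant nests 13.9. Add prey in this order while the next type's profitability exceeds the intake rate on those already taken.
Rate on top 1: 125.8. spawning salmon: 66.5 < 125.8 → exclude; stop.
Optimal diet: ground squirrels — 1 of 3 types.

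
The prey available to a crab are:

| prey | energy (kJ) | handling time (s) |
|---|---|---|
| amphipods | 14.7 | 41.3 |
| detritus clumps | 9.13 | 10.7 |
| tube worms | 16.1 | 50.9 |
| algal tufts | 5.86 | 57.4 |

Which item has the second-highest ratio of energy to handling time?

amphipods

In descending order of E/h:
detritus clumps: 9.13/10.7 = 0.853 kJ/s
amphipods: 14.7/41.3 = 0.356 kJ/s
tube worms: 16.1/50.9 = 0.316 kJ/s
algal tufts: 5.86/57.4 = 0.102 kJ/s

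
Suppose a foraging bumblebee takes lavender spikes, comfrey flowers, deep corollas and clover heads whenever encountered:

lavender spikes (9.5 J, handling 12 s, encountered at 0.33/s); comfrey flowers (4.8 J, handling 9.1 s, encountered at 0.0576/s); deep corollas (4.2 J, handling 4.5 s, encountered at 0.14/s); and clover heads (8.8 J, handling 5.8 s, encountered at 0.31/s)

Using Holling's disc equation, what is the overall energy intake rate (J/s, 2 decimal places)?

0.85 J/s

R = (0.33×9.5 + 0.0576×4.8 + 0.14×4.2 + 0.31×8.8) / (1 + 0.33×12 + 0.0576×9.1 + 0.14×4.5 + 0.31×5.8) = 6.727/7.912 = 0.8503 J/s.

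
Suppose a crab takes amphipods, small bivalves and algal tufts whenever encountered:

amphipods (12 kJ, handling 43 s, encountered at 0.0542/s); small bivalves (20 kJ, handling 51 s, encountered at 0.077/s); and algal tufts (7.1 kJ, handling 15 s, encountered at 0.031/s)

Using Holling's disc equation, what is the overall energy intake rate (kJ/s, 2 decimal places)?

R = Σλ_iE_i / (1 + Σλ_ih_i)
Numerator: 0.0542×12 + 0.077×20 + 0.031×7.1 = 2.41
Denominator: 1 + 0.0542×43 + 0.077×51 + 0.031×15 = 7.723
R = 2.41/7.723 = 0.3121 kJ/s

0.31 kJ/s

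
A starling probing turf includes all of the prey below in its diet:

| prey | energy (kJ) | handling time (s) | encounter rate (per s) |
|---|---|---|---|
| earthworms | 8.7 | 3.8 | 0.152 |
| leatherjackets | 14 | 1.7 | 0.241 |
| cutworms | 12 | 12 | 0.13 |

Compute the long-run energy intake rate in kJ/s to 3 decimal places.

Energy encountered per unit search time: 0.152×8.7 + 0.241×14 + 0.13×12 = 6.256 kJ/s.
Handling time per unit search time: 0.152×3.8 + 0.241×1.7 + 0.13×12 = 2.547.
Rate = 6.256/(1 + 2.547) = 1.764 kJ/s.

1.764 kJ/s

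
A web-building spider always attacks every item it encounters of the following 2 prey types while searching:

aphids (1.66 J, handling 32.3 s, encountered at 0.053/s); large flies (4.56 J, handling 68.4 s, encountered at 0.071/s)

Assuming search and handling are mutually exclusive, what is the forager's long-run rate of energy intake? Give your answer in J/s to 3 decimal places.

Energy encountered per unit search time: 0.053×1.66 + 0.071×4.56 = 0.4117 J/s.
Handling time per unit search time: 0.053×32.3 + 0.071×68.4 = 6.568.
Rate = 0.4117/(1 + 6.568) = 0.0544 J/s.

0.054 J/s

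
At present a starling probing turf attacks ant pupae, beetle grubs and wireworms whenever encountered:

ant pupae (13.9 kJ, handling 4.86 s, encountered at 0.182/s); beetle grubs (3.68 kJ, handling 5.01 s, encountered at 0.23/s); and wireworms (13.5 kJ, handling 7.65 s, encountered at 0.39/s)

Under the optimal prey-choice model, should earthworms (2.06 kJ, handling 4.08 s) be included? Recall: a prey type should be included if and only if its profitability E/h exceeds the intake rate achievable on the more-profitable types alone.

No

Intake rate on the current diet: R = (0.182×13.9 + 0.23×3.68 + 0.39×13.5) / (1 + 0.182×4.86 + 0.23×5.01 + 0.39×7.65) = 8.641/6.02 = 1.435 kJ/s.
Profitability of earthworms: 2.06/4.08 = 0.5049 kJ/s.
0.5049 < 1.435, so adding earthworms would lower the average — exclude it.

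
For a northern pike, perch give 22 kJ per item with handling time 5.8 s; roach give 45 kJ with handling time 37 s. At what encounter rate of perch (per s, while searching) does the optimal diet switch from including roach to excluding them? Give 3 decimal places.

At the threshold, the rate on perch alone equals the profitability of roach: λ·22/(1 + λ·5.8) = 45/37 = 1.216.
Rearranging, λ(22 − 1.216×5.8) = 1.216, so λ = 1.216/14.95 = 0.08137 per s.

0.081 per s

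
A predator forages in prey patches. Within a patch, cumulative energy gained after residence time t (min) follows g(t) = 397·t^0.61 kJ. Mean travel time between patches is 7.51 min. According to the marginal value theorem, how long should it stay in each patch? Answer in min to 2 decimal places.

Maximise g(t)/(T+t): set derivative to zero → g'(t)(T+t) = g(t).
g'(t) = 0.61·397·t^-0.39. Setting 0.61·397·t^-0.39 = 397·t^0.61/(7.51+t) gives 0.61(7.51+t) = t, so 0.39·t = 0.61×7.51.
t* = 0.61×7.51/0.39 = 11.75 min.

11.75 min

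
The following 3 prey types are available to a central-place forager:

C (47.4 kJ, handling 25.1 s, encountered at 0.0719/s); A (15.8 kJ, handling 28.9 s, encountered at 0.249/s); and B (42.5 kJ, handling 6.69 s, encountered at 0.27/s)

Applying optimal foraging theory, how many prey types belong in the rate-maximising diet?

1

Profitabilities (E/h, kJ/s): B 6.35, C 1.89, A 0.547. Add prey in this order while the next type's profitability exceeds the intake rate on those already taken.
Rate on top 1: 4.089. C: 1.89 < 4.089 → exclude; stop.
Optimal diet: B — 1 of 3 types.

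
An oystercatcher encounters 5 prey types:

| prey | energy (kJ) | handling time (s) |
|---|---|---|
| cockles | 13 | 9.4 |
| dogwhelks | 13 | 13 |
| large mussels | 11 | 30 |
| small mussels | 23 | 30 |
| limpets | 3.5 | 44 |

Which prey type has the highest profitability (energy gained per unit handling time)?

Profitability E/h (kJ/s): cockles = 13/9.4 = 1.38, dogwhelks = 13/13 = 1, large mussels = 11/30 = 0.367, small mussels = 23/30 = 0.767, limpets = 3.5/44 = 0.0795.
Ranked: cockles > dogwhelks > small mussels > large mussels > limpets.

cockles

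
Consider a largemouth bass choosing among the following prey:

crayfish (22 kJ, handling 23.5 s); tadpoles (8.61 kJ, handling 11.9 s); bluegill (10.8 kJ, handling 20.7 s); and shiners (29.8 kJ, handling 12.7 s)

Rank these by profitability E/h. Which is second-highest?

crayfish

Profitability E/h (kJ/s): crayfish = 22/23.5 = 0.936, tadpoles = 8.61/11.9 = 0.724, bluegill = 10.8/20.7 = 0.522, shiners = 29.8/12.7 = 2.35.
Ranked: shiners > crayfish > tadpoles > bluegill.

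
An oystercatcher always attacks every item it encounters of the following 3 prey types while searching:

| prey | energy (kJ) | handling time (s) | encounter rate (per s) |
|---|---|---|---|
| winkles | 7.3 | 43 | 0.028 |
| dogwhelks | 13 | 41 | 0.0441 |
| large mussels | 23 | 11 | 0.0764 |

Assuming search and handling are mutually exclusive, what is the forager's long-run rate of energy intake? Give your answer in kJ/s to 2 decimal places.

R = (0.028×7.3 + 0.0441×13 + 0.0764×23) / (1 + 0.028×43 + 0.0441×41 + 0.0764×11) = 2.535/4.853 = 0.5224 kJ/s.

0.52 kJ/s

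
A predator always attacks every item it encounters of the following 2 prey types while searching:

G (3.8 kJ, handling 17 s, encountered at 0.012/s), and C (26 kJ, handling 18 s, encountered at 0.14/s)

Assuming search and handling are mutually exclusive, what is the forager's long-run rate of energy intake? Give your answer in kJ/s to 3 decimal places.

0.990 kJ/s

R = (0.012×3.8 + 0.14×26) / (1 + 0.012×17 + 0.14×18) = 3.686/3.724 = 0.9897 kJ/s.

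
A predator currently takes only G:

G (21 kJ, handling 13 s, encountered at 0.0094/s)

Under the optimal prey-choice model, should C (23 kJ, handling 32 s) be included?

Yes

Current rate: (0.0094×21)/(1 + 0.0094×13) = 0.1759 kJ/s.
Profitability of C: 23/32 = 0.7188 kJ/s.
0.7188 > 0.1759, so adding C raises the average — include it.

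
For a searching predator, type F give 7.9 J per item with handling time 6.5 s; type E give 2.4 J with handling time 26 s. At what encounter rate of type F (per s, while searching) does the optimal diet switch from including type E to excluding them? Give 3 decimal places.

0.013 per s

The zero-one rule: include type E iff E₂/h₂ > λE₁/(1+λh₁). Equality gives the switch point.
λE₁h₂ = E₂ + λE₂h₁ ⇒ λ = E₂/(E₁h₂ − E₂h₁) = 2.4/(205.4 − 15.6) = 0.01264 per s.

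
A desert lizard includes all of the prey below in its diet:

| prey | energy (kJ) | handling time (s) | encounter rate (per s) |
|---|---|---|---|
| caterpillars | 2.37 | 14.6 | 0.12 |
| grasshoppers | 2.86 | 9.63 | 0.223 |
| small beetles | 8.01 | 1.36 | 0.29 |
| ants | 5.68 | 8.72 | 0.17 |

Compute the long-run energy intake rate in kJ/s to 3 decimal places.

Energy encountered per unit search time: 0.12×2.37 + 0.223×2.86 + 0.29×8.01 + 0.17×5.68 = 4.211 kJ/s.
Handling time per unit search time: 0.12×14.6 + 0.223×9.63 + 0.29×1.36 + 0.17×8.72 = 5.776.
Rate = 4.211/(1 + 5.776) = 0.6214 kJ/s.

0.621 kJ/s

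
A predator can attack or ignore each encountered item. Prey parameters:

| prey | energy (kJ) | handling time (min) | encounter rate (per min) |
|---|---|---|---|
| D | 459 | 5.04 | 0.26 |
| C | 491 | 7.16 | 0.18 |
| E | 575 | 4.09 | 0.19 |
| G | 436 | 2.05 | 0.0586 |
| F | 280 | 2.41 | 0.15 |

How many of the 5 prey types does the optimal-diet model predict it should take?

4

Rank by E/h (kJ/min): G 213, E 141, F 116, D 91.1, C 68.6. Include each in turn until the next type's E/h falls below the running intake rate.
Rate on top 1: 22.81. E: 141 > 22.81 → include.
Rate on top 2: 71.05. F: 116 > 71.05 → include.
Rate on top 3: 78.27. D: 91.1 > 78.27 → include.
Rate on top 4: 82.97. C: 68.6 < 82.97 → exclude; stop.
Optimal diet: G, E, F, D — 4 of 5 types.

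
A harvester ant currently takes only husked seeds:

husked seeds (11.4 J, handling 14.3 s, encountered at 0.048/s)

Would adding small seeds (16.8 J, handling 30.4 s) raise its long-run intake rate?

On husked seeds alone, R = ΣλE/(1+Σλh) = 0.5472/1.686 = 0.3245 J/s.
small seeds: E/h = 16.8/30.4 = 0.5526 J/s.
0.5526 > 0.3245, so adding small seeds raises the average — include it.

Yes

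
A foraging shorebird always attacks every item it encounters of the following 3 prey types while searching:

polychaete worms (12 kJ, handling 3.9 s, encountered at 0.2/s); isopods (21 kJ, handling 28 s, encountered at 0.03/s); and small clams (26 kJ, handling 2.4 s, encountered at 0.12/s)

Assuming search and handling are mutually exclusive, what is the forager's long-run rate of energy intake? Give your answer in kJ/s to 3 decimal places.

2.115 kJ/s

R = Σλ_iE_i / (1 + Σλ_ih_i)
Numerator: 0.2×12 + 0.03×21 + 0.12×26 = 6.15
Denominator: 1 + 0.2×3.9 + 0.03×28 + 0.12×2.4 = 2.908
R = 6.15/2.908 = 2.115 kJ/s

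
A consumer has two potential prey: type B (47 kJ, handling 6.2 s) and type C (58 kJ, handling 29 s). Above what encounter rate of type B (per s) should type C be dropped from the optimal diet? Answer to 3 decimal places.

0.058 per s

The zero-one rule: include type C iff E₂/h₂ > λE₁/(1+λh₁). Equality gives the switch point.
λE₁h₂ = E₂ + λE₂h₁ ⇒ λ = E₂/(E₁h₂ − E₂h₁) = 58/(1363 − 359.6) = 0.0578 per s.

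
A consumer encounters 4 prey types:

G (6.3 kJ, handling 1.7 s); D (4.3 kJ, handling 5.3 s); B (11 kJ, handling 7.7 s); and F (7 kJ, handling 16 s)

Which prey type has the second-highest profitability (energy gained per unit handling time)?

B

Profitability E/h (kJ/s): G = 6.3/1.7 = 3.71, D = 4.3/5.3 = 0.811, B = 11/7.7 = 1.43, F = 7/16 = 0.438.
Ranked: G > B > D > F.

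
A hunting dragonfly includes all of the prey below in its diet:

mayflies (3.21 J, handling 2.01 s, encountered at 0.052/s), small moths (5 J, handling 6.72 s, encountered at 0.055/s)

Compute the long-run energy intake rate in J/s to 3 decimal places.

Energy encountered per unit search time: 0.052×3.21 + 0.055×5 = 0.4419 J/s.
Handling time per unit search time: 0.052×2.01 + 0.055×6.72 = 0.4741.
Rate = 0.4419/(1 + 0.4741) = 0.2998 J/s.

0.300 J/s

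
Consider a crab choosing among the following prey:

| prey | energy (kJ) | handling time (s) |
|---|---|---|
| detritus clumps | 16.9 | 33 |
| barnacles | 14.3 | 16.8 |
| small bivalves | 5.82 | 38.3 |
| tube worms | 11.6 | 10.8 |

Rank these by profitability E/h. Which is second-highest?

barnacles

Profitability E/h (kJ/s): detritus clumps = 16.9/33 = 0.512, barnacles = 14.3/16.8 = 0.851, small bivalves = 5.82/38.3 = 0.152, tube worms = 11.6/10.8 = 1.07.
Ranked: tube worms > barnacles > detritus clumps > small bivalves.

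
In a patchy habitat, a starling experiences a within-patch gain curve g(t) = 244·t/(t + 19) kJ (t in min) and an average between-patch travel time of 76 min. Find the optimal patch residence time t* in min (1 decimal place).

Optimal t* satisfies g'(t*) = g(t*)/(T + t*).
g'(t) = 244·19/(t + 19)². Setting 244·19/(t+19)² = 244t/[(t+19)(76+t)] gives 19(76+t) = t(t+19), so t² = 19×76 = 1444.
t* = √1444 = 38 min.

38.0 min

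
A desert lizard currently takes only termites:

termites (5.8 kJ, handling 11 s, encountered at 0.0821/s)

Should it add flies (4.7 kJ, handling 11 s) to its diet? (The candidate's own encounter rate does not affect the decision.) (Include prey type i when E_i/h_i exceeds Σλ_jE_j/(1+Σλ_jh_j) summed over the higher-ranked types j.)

Yes

Intake rate on the current diet: R = (0.0821×5.8) / (1 + 0.0821×11) = 0.4762/1.903 = 0.2502 kJ/s.
Profitability of flies: 4.7/11 = 0.4273 kJ/s.
0.4273 > 0.2502, so adding flies raises the average — include it.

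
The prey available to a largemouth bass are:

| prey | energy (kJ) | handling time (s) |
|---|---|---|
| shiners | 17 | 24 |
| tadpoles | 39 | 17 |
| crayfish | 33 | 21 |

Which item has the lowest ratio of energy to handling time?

shiners

Profitability E/h (kJ/s): shiners = 17/24 = 0.708, tadpoles = 39/17 = 2.29, crayfish = 33/21 = 1.57.
Ranked: tadpoles > crayfish > shiners.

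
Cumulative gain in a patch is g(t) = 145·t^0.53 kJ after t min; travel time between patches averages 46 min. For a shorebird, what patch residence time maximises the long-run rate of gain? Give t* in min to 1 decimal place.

Maximise g(t)/(T+t): set derivative to zero → g'(t)(T+t) = g(t).
g'(t) = 0.53·145·t^-0.47. Setting 0.53·145·t^-0.47 = 145·t^0.53/(46+t) gives 0.53(46+t) = t, so 0.47·t = 0.53×46.
t* = 0.53×46/0.47 = 51.87 min.

51.9 min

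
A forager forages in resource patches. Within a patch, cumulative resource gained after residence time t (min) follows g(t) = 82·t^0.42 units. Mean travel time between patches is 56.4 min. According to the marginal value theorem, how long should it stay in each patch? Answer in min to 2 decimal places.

40.84 min

Maximise g(t)/(T+t): set derivative to zero → g'(t)(T+t) = g(t).
g'(t) = 0.42·82·t^-0.58. Setting 0.42·82·t^-0.58 = 82·t^0.42/(56.4+t) gives 0.42(56.4+t) = t, so 0.58·t = 0.42×56.4.
t* = 0.42×56.4/0.58 = 40.84 min.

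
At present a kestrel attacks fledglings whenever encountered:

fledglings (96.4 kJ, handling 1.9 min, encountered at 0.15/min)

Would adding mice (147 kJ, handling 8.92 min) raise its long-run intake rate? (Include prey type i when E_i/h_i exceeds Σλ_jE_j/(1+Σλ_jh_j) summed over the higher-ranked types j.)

On fledglings alone, R = ΣλE/(1+Σλh) = 14.46/1.285 = 11.25 kJ/min.
Profitability of mice: 147/8.92 = 16.48 kJ/min.
Since 16.48 > R, including mice increases the long-run rate.

Yes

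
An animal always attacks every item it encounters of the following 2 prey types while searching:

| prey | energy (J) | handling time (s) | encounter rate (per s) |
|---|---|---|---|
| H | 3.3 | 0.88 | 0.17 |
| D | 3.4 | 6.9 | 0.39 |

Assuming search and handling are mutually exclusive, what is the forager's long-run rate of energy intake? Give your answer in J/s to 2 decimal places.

R = (0.17×3.3 + 0.39×3.4) / (1 + 0.17×0.88 + 0.39×6.9) = 1.887/3.841 = 0.4913 J/s.

0.49 J/s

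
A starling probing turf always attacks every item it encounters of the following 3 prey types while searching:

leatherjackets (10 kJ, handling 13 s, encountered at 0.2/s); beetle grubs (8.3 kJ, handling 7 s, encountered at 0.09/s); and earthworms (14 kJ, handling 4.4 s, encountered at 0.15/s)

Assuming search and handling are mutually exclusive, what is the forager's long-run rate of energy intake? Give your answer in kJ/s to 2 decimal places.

R = (0.2×10 + 0.09×8.3 + 0.15×14) / (1 + 0.2×13 + 0.09×7 + 0.15×4.4) = 4.847/4.89 = 0.9912 kJ/s.

0.99 kJ/s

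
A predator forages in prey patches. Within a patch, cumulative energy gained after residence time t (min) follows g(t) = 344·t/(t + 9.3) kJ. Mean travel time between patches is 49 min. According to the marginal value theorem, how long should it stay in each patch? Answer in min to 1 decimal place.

By the marginal value theorem, leave when the instantaneous gain rate g'(t) equals the habitat-wide average g(t)/(T + t).
g'(t) = 344·9.3/(t + 9.3)². Setting 344·9.3/(t+9.3)² = 344t/[(t+9.3)(49+t)] gives 9.3(49+t) = t(t+9.3), so t² = 9.3×49 = 455.7.
t* = √455.7 = 21.35 min.

21.3 min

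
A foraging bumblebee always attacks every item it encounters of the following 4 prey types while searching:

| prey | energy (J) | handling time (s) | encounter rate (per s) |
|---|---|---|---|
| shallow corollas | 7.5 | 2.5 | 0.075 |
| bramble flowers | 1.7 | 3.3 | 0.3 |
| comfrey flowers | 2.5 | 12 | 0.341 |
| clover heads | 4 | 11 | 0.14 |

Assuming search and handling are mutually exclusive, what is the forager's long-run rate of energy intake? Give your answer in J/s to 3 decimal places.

R = (0.075×7.5 + 0.3×1.7 + 0.341×2.5 + 0.14×4) / (1 + 0.075×2.5 + 0.3×3.3 + 0.341×12 + 0.14×11) = 2.485/7.81 = 0.3182 J/s.

0.318 J/s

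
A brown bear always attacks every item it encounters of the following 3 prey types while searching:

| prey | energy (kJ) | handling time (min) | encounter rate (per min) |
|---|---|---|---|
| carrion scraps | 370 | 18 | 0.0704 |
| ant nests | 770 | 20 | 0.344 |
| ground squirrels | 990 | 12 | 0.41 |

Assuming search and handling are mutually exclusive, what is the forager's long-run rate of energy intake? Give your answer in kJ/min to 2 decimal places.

49.54 kJ/min

R = (0.0704×370 + 0.344×770 + 0.41×990) / (1 + 0.0704×18 + 0.344×20 + 0.41×12) = 696.8/14.07 = 49.54 kJ/min.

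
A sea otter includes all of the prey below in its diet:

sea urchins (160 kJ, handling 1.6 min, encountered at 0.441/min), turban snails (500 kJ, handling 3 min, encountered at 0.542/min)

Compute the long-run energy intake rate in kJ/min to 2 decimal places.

R = (0.441×160 + 0.542×500) / (1 + 0.441×1.6 + 0.542×3) = 341.6/3.332 = 102.5 kJ/min.

102.52 kJ/min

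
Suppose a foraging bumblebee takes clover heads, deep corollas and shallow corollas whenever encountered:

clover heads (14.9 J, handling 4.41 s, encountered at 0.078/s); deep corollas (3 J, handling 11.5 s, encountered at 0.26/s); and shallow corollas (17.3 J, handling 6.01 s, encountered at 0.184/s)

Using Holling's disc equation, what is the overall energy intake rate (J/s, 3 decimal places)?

Energy encountered per unit search time: 0.078×14.9 + 0.26×3 + 0.184×17.3 = 5.125 J/s.
Handling time per unit search time: 0.078×4.41 + 0.26×11.5 + 0.184×6.01 = 4.44.
Rate = 5.125/(1 + 4.44) = 0.9422 J/s.

0.942 J/s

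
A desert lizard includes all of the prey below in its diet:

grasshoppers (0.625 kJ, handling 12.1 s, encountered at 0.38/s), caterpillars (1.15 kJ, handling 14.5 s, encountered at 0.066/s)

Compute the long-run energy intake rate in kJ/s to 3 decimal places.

R = Σλ_iE_i / (1 + Σλ_ih_i)
Numerator: 0.38×0.625 + 0.066×1.15 = 0.3134
Denominator: 1 + 0.38×12.1 + 0.066×14.5 = 6.555
R = 0.3134/6.555 = 0.04781 kJ/s

0.048 kJ/s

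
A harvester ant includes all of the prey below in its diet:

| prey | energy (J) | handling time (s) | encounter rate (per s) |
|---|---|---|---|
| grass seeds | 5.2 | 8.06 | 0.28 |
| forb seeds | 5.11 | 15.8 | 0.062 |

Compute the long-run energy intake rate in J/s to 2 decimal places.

R = Σλ_iE_i / (1 + Σλ_ih_i)
Numerator: 0.28×5.2 + 0.062×5.11 = 1.773
Denominator: 1 + 0.28×8.06 + 0.062×15.8 = 4.236
R = 1.773/4.236 = 0.4185 J/s

0.42 J/s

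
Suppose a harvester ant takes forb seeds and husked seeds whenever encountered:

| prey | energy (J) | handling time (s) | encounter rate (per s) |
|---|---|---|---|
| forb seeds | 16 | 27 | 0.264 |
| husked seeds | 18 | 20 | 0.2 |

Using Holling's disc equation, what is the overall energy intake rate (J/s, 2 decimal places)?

0.65 J/s

R = Σλ_iE_i / (1 + Σλ_ih_i)
Numerator: 0.264×16 + 0.2×18 = 7.824
Denominator: 1 + 0.264×27 + 0.2×20 = 12.13
R = 7.824/12.13 = 0.6451 J/s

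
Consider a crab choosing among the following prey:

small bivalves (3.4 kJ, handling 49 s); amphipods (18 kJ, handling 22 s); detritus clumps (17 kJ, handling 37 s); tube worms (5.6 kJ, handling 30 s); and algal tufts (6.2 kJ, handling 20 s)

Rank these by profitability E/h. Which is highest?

Profitability E/h (kJ/s): small bivalves = 3.4/49 = 0.0694, amphipods = 18/22 = 0.818, detritus clumps = 17/37 = 0.459, tube worms = 5.6/30 = 0.187, algal tufts = 6.2/20 = 0.31.
Ranked: amphipods > detritus clumps > algal tufts > tube worms > small bivalves.

amphipods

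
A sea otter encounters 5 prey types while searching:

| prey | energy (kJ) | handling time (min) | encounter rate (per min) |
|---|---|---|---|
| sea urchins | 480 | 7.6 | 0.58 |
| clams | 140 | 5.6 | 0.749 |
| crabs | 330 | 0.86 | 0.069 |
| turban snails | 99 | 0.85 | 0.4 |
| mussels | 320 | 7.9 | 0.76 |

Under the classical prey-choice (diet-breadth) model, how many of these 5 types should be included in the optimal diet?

3

Rank by E/h (kJ/min): crabs 384, turban snails 116, sea urchins 63.2, mussels 40.5, clams 25. Include each in turn until the next type's E/h falls below the running intake rate.
Rate on top 1: 21.49. turban snails: 116 > 21.49 → include.
Rate on top 2: 44.57. sea urchins: 63.2 > 44.57 → include.
Rate on top 3: 58.68. mussels: 40.5 < 58.68 → exclude; stop.
Optimal diet: crabs, turban snails, sea urchins — 3 of 5 types.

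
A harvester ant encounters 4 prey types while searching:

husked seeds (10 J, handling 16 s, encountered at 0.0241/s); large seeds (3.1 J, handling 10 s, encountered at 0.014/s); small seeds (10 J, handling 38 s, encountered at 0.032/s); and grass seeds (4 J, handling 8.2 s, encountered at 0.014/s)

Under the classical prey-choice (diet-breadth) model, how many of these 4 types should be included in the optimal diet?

4

Profitabilities (E/h, J/s): husked seeds 0.625, grass seeds 0.488, large seeds 0.31, small seeds 0.263. Add prey in this order while the next type's profitability exceeds the intake rate on those already taken.
Rate on top 1: 0.1739. grass seeds: 0.488 > 0.1739 → include.
Rate on top 2: 0.1979. large seeds: 0.31 > 0.1979 → include.
Rate on top 3: 0.2075. small seeds: 0.263 > 0.2075 → include.
Optimal diet: husked seeds, grass seeds, large seeds, small seeds — 4 of 4 types.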